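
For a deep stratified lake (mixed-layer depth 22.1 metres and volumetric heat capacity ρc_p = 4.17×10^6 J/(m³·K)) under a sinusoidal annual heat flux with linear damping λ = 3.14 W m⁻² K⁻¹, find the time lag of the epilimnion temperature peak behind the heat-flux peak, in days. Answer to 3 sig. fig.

Areal heat capacity C = ρc_p × D = 4.17×10^6 × 22.1 = 9.22×10^7 J m⁻² K⁻¹.
ω = 2π / 3.15×10^7 s = 1.99×10^-7 s⁻¹.
Phase lag φ = arctan(Cω/λ) = arctan(18.4/3.14) = 1.40 rad.
Time lag = φ / ω = 1.40 / 1.99×10^-7 = 7.03×10^6 s = 81.4 days.

81.4 days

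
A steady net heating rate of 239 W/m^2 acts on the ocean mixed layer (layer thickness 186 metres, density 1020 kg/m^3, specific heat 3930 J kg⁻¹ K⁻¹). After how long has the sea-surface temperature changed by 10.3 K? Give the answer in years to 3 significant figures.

Areal heat capacity C = ρ c_p D = 1020 × 3930 × 186 = 7.46×10^8 J m⁻² K⁻¹.
Time required: Δt = C ΔT / F = 7.46×10^8 × 10.3 / 239 = 3.21×10^7 s.
In years: 3.21×10^7 s / (3.156×10^7 s/year) = 1.02 years.

1.02 years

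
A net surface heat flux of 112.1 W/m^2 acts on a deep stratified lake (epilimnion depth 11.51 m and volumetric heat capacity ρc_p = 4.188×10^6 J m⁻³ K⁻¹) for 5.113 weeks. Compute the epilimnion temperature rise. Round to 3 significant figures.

7.19 K

Areal heat capacity C = ρc_p × D = 4.188×10^6 × 11.51 = 4.82×10^7 J m⁻² K⁻¹.
Net heat input Q = F Δt = 112.1 × (5.113 weeks × 6.048×10^5 s/week) = 3.47×10^8 J/m².
ΔT = Q / C = 3.47×10^8 / 4.82×10^7 = 7.19 K.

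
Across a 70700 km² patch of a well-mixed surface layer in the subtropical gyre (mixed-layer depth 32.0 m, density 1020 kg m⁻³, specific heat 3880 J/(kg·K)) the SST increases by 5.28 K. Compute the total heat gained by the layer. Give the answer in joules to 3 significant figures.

4.73×10^19 J

Areal heat capacity C = ρ c_p D = 1020 × 3880 × 32.0 = 1.27×10^8 J/(m^2 K).
Heat per unit area: q = C ΔT = 1.27×10^8 × 5.28 = 6.69×10^8 J/m².
Total heat: Q = q × A = 6.69×10^8 × (70700 × 10⁶ m²) = 4.73×10^19 J.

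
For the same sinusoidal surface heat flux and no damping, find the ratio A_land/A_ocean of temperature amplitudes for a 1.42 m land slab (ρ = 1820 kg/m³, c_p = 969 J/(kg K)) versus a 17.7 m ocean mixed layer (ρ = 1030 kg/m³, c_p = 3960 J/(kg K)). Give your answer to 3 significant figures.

C_ocean = 1030 × 3960 × 17.7 = 7.22×10^7 J/(m²·K).
C_land = 1820 × 969 × 1.42 = 2.50×10^6 J/(m²·K).
Undamped amplitude ∝ 1/C, so A_land/A_ocean = C_ocean/C_land = 28.8.

28.8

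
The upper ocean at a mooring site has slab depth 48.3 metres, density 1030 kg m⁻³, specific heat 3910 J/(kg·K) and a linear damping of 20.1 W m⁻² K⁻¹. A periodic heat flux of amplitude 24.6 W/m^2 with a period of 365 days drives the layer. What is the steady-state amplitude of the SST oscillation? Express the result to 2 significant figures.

Areal heat capacity C = ρ c_p D = 1030 × 3910 × 48.3 = 1.95×10^8 J/(m^2 K).
Angular frequency ω = 2π / T = 2π / 3.15×10^7 s = 1.99×10^-7 s⁻¹.
√((Cω)² + λ²) = √((38.8)² + 20.1²) = 43.7 W/(m²·K).
Amplitude A = F₀ / √((Cω)²+λ²) = 24.6 / 43.7 = 0.563 K.

0.56 K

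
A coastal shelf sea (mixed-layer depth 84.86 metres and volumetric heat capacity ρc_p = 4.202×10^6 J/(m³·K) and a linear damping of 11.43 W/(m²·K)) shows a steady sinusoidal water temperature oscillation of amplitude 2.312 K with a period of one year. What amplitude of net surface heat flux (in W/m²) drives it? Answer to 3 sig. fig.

Areal heat capacity C = ρc_p × D = 4.202×10^6 × 84.86 = 3.57×10^8 J m⁻² K⁻¹.
ω = 2π / 3.15×10^7 s = 1.99×10^-7 s⁻¹.
√((Cω)² + λ²) = √((71.0)² + 11.43²) = 72.0 W/(m²·K).
F₀ = A × √((Cω)²+λ²) = 2.312 × 72.0 = 166 W/m².

166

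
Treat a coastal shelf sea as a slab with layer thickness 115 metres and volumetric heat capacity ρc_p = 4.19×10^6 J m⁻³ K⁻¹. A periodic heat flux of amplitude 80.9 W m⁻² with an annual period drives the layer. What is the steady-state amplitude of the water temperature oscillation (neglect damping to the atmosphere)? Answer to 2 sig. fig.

Areal heat capacity C = ρc_p × D = 4.19×10^6 × 115 = 4.82×10^8 J/(m²·K).
Angular frequency ω = 2π / T = 2π / 3.15×10^7 s = 1.99×10^-7 s⁻¹.
Cω = 4.82×10^8 × 1.99×10^-7 = 96.0 W/(m²·K).
Amplitude A = F₀ / (Cω) = 80.9 / 96.0 = 0.843 K.

0.84 K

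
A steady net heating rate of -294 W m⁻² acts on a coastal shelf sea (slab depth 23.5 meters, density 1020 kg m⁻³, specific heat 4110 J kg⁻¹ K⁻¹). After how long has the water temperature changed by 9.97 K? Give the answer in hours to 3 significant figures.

Areal heat capacity C = ρ c_p D = 1020 × 4110 × 23.5 = 9.85×10^7 J/(m²·K).
Time required: Δt = C ΔT / F = 9.85×10^7 × -9.97 / -294 = 3.34×10^6 s.
In hours: 3.34×10^6 s / (3600 s/hour) = 928 hours.

928 hours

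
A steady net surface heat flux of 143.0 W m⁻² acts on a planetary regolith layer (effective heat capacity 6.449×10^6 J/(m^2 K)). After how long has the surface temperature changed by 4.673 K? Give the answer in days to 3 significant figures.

Areal heat capacity C = 6.449×10^6 J/(m^2 K) (given).
Time required: Δt = C ΔT / F = 6.45×10^6 × 4.673 / 143.0 = 2.11×10^5 s.
In days: 2.11×10^5 s / (86400 s/day) = 2.44 days.

2.44 days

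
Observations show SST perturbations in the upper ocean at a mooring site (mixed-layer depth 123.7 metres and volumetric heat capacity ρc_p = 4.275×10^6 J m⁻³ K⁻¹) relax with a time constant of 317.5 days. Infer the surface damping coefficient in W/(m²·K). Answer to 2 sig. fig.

19

Areal heat capacity C = ρc_p × D = 4.275×10^6 × 123.7 = 5.29×10^8 J/(m^2 K).
τ = 317.5 days = 2.74×10^7 s.
λ = C / τ = 5.29×10^8 / 2.74×10^7 = 19.3 W/(m²·K).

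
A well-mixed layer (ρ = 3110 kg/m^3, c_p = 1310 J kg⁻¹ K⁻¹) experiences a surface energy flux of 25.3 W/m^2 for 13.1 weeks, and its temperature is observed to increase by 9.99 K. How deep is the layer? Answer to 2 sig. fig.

4.9 m

Heat input Q = F Δt = 25.3 × 7.92×10^6 s = 2.00×10^8 J/m².
Required areal heat capacity C = Q / ΔT = 2.01×10^7 J/(m²·K).
Depth D = C / (ρ c_p) = 2.01×10^7 / (3110 × 1310) = 4.93 m.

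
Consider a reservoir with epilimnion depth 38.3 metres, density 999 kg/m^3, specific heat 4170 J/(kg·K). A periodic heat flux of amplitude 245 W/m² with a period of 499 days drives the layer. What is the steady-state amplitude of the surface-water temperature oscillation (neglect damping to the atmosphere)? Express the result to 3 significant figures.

10.5 K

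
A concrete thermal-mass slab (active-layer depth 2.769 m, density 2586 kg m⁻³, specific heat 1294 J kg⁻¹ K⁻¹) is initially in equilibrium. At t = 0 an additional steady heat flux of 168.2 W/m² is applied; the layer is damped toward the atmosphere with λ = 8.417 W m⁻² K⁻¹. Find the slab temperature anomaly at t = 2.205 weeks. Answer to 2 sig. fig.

14 K

Areal heat capacity C = ρ c_p D = 2586 × 1294 × 2.769 = 9.27×10^6 J/(m²·K).
τ = C / λ = 9.27×10^6 / 8.417 = 1.10×10^6 s.
Equilibrium anomaly ΔT_eq = F / λ = 168.2 / 8.417 = 20.0 K.
t = 2.205 weeks = 1.33×10^6 s, so t/τ = 1.21.
ΔT(t) = ΔT_eq (1 − e^(−t/τ)) = 20.0 × (1 − e^−1.21) = 14.0 K.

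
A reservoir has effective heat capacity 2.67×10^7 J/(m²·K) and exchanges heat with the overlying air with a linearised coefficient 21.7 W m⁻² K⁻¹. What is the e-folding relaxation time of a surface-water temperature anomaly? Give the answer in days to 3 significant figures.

14.2 days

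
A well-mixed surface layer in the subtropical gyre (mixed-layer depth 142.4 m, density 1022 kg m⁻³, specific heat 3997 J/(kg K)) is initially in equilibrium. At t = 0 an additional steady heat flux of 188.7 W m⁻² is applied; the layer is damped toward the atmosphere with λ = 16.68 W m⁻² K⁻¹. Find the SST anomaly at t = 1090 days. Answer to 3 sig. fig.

Areal heat capacity C = ρ c_p D = 1022 × 3997 × 142.4 = 5.82×10^8 J/(m²·K).
τ = C / λ = 5.82×10^8 / 16.68 = 3.49×10^7 s.
Equilibrium anomaly ΔT_eq = F / λ = 188.7 / 16.68 = 11.3 K.
t = 1090 days = 9.42×10^7 s, so t/τ = 2.70.
ΔT(t) = ΔT_eq (1 − e^(−t/τ)) = 11.3 × (1 − e^−2.70) = 10.6 K.

10.6 K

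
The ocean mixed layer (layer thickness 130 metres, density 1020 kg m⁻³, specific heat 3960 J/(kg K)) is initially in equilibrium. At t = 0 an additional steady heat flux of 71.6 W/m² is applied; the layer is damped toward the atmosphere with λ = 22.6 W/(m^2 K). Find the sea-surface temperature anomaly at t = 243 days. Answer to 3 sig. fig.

Areal heat capacity C = ρ c_p D = 1020 × 3960 × 130 = 5.25×10^8 J/(m²·K).
τ = C / λ = 5.25×10^8 / 22.6 = 2.32×10^7 s.
Equilibrium anomaly ΔT_eq = F / λ = 71.6 / 22.6 = 3.17 K.
t = 243 days = 2.10×10^7 s, so t/τ = 0.904.
ΔT(t) = ΔT_eq (1 − e^(−t/τ)) = 3.17 × (1 − e^−0.904) = 1.88 K.

1.88 K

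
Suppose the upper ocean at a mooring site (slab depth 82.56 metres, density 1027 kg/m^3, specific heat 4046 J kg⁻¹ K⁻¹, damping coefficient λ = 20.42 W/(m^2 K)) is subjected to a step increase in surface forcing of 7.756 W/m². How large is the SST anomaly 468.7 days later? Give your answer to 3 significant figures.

0.346 K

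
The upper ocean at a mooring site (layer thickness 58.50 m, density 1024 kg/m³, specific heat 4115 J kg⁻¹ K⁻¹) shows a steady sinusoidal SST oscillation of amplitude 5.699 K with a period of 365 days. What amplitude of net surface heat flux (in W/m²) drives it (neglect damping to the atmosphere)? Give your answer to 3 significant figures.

Areal heat capacity C = ρ c_p D = 1024 × 4115 × 58.50 = 2.47×10^8 J m⁻² K⁻¹.
ω = 2π / 3.15×10^7 s = 1.99×10^-7 s⁻¹.
Cω = 2.47×10^8 × 1.99×10^-7 = 49.1 W/(m²·K).
F₀ = A × Cω = 5.699 × 49.1 = 280 W/m².

280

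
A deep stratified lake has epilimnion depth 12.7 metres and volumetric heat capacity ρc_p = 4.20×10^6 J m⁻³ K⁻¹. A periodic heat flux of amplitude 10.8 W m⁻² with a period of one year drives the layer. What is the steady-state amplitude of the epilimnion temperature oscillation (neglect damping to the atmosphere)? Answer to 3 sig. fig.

1.02 K

Areal heat capacity C = ρc_p × D = 4.20×10^6 × 12.7 = 5.33×10^7 J m⁻² K⁻¹.
Angular frequency ω = 2π / T = 2π / 3.15×10^7 s = 1.99×10^-7 s⁻¹.
Cω = 5.33×10^7 × 1.99×10^-7 = 10.6 W/(m²·K).
Amplitude A = F₀ / (Cω) = 10.8 / 10.6 = 1.02 K.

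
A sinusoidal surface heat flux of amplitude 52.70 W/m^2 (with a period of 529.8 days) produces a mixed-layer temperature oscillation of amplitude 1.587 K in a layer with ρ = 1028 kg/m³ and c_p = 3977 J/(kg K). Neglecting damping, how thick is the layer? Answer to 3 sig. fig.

59.2 m

ω = 2π / 4.58×10^7 s = 1.37×10^-7 s⁻¹.
Required C = F₀ / (A ω) = 52.70 / (1.587 × 1.37×10^-7) = 2.42×10^8 J/(m²·K).
D = C / (ρ c_p) = 2.42×10^8 / (1028 × 3977) = 59.2 m.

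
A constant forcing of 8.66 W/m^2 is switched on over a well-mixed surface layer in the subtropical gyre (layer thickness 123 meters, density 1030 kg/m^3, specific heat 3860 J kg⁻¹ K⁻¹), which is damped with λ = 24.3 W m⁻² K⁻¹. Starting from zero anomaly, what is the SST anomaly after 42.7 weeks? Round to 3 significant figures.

0.258 K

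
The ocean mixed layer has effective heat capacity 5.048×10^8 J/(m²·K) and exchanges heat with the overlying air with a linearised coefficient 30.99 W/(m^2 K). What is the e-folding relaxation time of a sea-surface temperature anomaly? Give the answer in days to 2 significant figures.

190 days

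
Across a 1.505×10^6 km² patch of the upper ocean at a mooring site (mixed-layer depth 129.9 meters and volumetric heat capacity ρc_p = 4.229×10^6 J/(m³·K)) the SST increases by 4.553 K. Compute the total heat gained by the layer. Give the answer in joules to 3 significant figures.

Areal heat capacity C = ρc_p × D = 4.229×10^6 × 129.9 = 5.49×10^8 J/(m^2 K).
Heat per unit area: q = C ΔT = 5.49×10^8 × 4.553 = 2.50×10^9 J/m².
Total heat: Q = q × A = 2.50×10^9 × (1.505×10^6 × 10⁶ m²) = 3.76×10^21 J.

3.76×10^21 J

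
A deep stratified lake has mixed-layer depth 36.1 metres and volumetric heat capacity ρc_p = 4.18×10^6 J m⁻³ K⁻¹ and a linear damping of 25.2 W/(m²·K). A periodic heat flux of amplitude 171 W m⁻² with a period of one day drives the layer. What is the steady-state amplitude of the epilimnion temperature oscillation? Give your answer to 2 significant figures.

0.016 K

Areal heat capacity C = ρc_p × D = 4.18×10^6 × 36.1 = 1.51×10^8 J/(m²·K).
Angular frequency ω = 2π / T = 2π / 86400 s = 7.27×10^-5 s⁻¹.
√((Cω)² + λ²) = √((11000)² + 25.2²) = 11000 W/(m²·K).
Amplitude A = F₀ / √((Cω)²+λ²) = 171 / 11000 = 0.0156 K.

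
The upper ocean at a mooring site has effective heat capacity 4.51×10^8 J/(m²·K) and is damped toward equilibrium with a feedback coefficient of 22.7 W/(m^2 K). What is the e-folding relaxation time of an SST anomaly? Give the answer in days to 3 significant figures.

230 days

Areal heat capacity C = 4.51×10^8 J/(m²·K) (given).
Relaxation time τ = C / λ = 4.51×10^8 / 22.7 = 1.99×10^7 s.
In days: 1.99×10^7 s / (86400 s/day) = 230 days.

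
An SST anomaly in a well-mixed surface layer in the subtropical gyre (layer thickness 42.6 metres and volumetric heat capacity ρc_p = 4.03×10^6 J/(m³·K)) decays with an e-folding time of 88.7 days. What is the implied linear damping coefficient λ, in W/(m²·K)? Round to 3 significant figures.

22.4

Areal heat capacity C = ρc_p × D = 4.03×10^6 × 42.6 = 1.72×10^8 J/(m^2 K).
τ = 88.7 days = 7.66×10^6 s.
λ = C / τ = 1.72×10^8 / 7.66×10^6 = 22.4 W/(m²·K).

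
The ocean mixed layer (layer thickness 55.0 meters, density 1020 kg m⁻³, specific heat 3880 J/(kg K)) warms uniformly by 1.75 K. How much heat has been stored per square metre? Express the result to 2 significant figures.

Areal heat capacity C = ρ c_p D = 1020 × 3880 × 55.0 = 2.18×10^8 J m⁻² K⁻¹.
ΔQ = C ΔT = 2.18×10^8 × 1.75 = 3.81×10^8 J/m².

3.8×10^8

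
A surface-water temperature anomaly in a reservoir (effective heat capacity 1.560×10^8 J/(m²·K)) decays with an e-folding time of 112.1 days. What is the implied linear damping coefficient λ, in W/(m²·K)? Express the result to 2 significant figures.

Areal heat capacity C = 1.560×10^8 J/(m²·K) (given).
τ = 112.1 days = 9.69×10^6 s.
λ = C / τ = 1.56×10^8 / 9.69×10^6 = 16.1 W/(m²·K).

16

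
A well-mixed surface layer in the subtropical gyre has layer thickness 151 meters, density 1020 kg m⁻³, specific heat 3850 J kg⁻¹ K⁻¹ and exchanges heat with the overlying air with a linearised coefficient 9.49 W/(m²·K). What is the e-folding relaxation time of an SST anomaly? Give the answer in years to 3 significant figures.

1.98 years

Areal heat capacity C = ρ c_p D = 1020 × 3850 × 151 = 5.93×10^8 J/(m²·K).
Relaxation time τ = C / λ = 5.93×10^8 / 9.49 = 6.25×10^7 s.
In years: 6.25×10^7 s / (3.156×10^7 s/year) = 1.98 years.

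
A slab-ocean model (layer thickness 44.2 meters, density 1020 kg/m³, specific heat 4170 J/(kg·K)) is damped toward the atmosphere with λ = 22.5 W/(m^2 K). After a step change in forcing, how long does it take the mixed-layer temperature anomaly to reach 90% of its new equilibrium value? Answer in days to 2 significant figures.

220 days

Areal heat capacity C = ρ c_p D = 1020 × 4170 × 44.2 = 1.88×10^8 J/(m^2 K).
τ = C / λ = 1.88×10^8 / 22.5 = 8.36×10^6 s.
Fraction reached: 1 − e^(−t/τ) = 0.90 ⇒ t = −τ ln(1 − 0.90) = τ × 2.30.
t = 1.92×10^7 s = 223 days.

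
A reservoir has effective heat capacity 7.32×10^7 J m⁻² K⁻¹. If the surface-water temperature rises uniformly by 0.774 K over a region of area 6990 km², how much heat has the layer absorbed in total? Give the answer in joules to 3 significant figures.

3.96×10^17 J

Areal heat capacity C = 7.32×10^7 J m⁻² K⁻¹ (given).
Heat per unit area: q = C ΔT = 7.32×10^7 × 0.774 = 5.67×10^7 J/m².
Total heat: Q = q × A = 5.67×10^7 × (6990 × 10⁶ m²) = 3.96×10^17 J.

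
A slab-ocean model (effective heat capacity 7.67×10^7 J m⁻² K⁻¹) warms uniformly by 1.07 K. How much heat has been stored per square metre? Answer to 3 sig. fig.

8.21×10^7

Areal heat capacity C = 7.67×10^7 J m⁻² K⁻¹ (given).
ΔQ = C ΔT = 7.67×10^7 × 1.07 = 8.21×10^7 J/m².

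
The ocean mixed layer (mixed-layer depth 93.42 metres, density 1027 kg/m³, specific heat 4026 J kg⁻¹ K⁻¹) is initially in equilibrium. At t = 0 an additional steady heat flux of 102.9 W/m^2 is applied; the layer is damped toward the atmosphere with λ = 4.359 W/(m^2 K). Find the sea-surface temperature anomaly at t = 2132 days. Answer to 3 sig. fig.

Areal heat capacity C = ρ c_p D = 1027 × 4026 × 93.42 = 3.86×10^8 J/(m²·K).
τ = C / λ = 3.86×10^8 / 4.359 = 8.86×10^7 s.
Equilibrium anomaly ΔT_eq = F / λ = 102.9 / 4.359 = 23.6 K.
t = 2132 days = 1.84×10^8 s, so t/τ = 2.08.
ΔT(t) = ΔT_eq (1 − e^(−t/τ)) = 23.6 × (1 − e^−2.08) = 20.7 K.

20.7 K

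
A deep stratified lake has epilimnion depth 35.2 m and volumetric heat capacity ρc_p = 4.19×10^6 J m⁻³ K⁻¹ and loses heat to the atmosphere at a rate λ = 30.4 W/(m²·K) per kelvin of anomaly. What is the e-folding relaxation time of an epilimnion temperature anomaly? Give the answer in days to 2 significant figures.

56 days

Areal heat capacity C = ρc_p × D = 4.19×10^6 × 35.2 = 1.47×10^8 J/(m²·K).
Relaxation time τ = C / λ = 1.47×10^8 / 30.4 = 4.85×10^6 s.
In days: 4.85×10^6 s / (86400 s/day) = 56.2 days.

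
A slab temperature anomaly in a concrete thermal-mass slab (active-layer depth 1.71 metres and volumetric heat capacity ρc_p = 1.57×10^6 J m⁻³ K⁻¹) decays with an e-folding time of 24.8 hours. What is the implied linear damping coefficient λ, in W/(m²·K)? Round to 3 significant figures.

Areal heat capacity C = ρc_p × D = 1.57×10^6 × 1.71 = 2.68×10^6 J/(m²·K).
τ = 24.8 hours = 89300 s.
λ = C / τ = 2.68×10^6 / 89300 = 30.1 W/(m²·K).

30.1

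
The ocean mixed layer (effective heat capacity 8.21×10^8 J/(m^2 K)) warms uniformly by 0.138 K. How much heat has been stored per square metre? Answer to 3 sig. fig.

Areal heat capacity C = 8.21×10^8 J/(m^2 K) (given).
ΔQ = C ΔT = 8.21×10^8 × 0.138 = 1.13×10^8 J/m².

1.13×10^8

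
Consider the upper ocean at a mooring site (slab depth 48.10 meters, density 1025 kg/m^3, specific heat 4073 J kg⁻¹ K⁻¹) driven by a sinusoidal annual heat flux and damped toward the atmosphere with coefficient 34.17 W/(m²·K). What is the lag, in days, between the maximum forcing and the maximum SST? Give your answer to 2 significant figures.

50 days

Areal heat capacity C = ρ c_p D = 1025 × 4073 × 48.10 = 2.01×10^8 J m⁻² K⁻¹.
ω = 2π / 3.15×10^7 s = 1.99×10^-7 s⁻¹.
Phase lag φ = arctan(Cω/λ) = arctan(40.0/34.17) = 0.864 rad.
Time lag = φ / ω = 0.864 / 1.99×10^-7 = 4.34×10^6 s = 50.2 days.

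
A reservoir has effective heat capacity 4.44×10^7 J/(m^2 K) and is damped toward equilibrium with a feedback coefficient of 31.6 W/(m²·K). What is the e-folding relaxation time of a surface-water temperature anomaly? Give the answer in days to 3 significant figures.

16.3 days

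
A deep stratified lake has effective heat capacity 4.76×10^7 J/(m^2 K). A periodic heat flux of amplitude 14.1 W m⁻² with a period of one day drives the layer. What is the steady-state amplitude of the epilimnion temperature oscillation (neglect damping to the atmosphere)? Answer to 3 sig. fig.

0.00407 K

Areal heat capacity C = 4.76×10^7 J/(m^2 K) (given).
Angular frequency ω = 2π / T = 2π / 86400 s = 7.27×10^-5 s⁻¹.
Cω = 4.76×10^7 × 7.27×10^-5 = 3460 W/(m²·K).
Amplitude A = F₀ / (Cω) = 14.1 / 3460 = 0.00407 K.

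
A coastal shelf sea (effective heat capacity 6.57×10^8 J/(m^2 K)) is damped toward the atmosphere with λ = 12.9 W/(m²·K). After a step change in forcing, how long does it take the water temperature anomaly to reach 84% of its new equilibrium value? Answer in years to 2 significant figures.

Areal heat capacity C = 6.57×10^8 J/(m^2 K) (given).
τ = C / λ = 6.57×10^8 / 12.9 = 5.09×10^7 s.
Fraction reached: 1 − e^(−t/τ) = 0.84 ⇒ t = −τ ln(1 − 0.84) = τ × 1.83.
t = 9.33×10^7 s = 2.96 years.

3.0 years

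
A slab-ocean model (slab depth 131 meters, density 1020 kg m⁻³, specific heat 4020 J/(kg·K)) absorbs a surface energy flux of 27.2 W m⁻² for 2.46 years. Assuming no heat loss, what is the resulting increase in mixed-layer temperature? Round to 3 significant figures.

Areal heat capacity C = ρ c_p D = 1020 × 4020 × 131 = 5.37×10^8 J/(m²·K).
Net heat input Q = F Δt = 27.2 × (2.46 years × 3.156×10^7 s/year) = 2.11×10^9 J/m².
ΔT = Q / C = 2.11×10^9 / 5.37×10^8 = 3.93 K.

3.93 K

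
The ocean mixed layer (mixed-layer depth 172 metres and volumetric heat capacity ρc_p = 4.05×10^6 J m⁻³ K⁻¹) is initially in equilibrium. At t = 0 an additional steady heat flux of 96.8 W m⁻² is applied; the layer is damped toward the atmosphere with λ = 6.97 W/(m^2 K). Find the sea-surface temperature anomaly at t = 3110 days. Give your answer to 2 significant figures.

13 K

Areal heat capacity C = ρc_p × D = 4.05×10^6 × 172 = 6.97×10^8 J/(m²·K).
τ = C / λ = 6.97×10^8 / 6.97 = 9.99×10^7 s.
Equilibrium anomaly ΔT_eq = F / λ = 96.8 / 6.97 = 13.9 K.
t = 3110 days = 2.69×10^8 s, so t/τ = 2.69.
ΔT(t) = ΔT_eq (1 − e^(−t/τ)) = 13.9 × (1 − e^−2.69) = 12.9 K.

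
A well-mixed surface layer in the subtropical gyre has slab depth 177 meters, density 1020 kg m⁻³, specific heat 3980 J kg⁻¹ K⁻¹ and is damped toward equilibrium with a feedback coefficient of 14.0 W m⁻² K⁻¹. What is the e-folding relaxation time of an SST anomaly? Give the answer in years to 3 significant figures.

Areal heat capacity C = ρ c_p D = 1020 × 3980 × 177 = 7.19×10^8 J/(m^2 K).
Relaxation time τ = C / λ = 7.19×10^8 / 14.0 = 5.13×10^7 s.
In years: 5.13×10^7 s / (3.156×10^7 s/year) = 1.63 years.

1.63 years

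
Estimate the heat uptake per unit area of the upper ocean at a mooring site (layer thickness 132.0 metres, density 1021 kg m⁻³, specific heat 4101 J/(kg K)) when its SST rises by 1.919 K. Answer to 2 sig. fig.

1.1×10^9

Areal heat capacity C = ρ c_p D = 1021 × 4101 × 132.0 = 5.53×10^8 J/(m^2 K).
ΔQ = C ΔT = 5.53×10^8 × 1.919 = 1.06×10^9 J/m².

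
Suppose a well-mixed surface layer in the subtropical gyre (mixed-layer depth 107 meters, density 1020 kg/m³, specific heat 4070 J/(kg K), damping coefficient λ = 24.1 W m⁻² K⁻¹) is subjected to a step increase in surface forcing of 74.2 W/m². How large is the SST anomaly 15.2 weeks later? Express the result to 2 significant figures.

1.2 K

Areal heat capacity C = ρ c_p D = 1020 × 4070 × 107 = 4.44×10^8 J m⁻² K⁻¹.
τ = C / λ = 4.44×10^8 / 24.1 = 1.84×10^7 s.
Equilibrium anomaly ΔT_eq = F / λ = 74.2 / 24.1 = 3.08 K.
t = 15.2 weeks = 9.19×10^6 s, so t/τ = 0.499.
ΔT(t) = ΔT_eq (1 − e^(−t/τ)) = 3.08 × (1 − e^−0.499) = 1.21 K.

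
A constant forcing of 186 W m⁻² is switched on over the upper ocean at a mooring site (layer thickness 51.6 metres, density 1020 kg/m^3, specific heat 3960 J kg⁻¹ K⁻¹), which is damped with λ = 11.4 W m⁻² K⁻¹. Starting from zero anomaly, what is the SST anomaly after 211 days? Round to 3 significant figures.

10.3 K

Areal heat capacity C = ρ c_p D = 1020 × 3960 × 51.6 = 2.08×10^8 J m⁻² K⁻¹.
τ = C / λ = 2.08×10^8 / 11.4 = 1.83×10^7 s.
Equilibrium anomaly ΔT_eq = F / λ = 186 / 11.4 = 16.3 K.
t = 211 days = 1.82×10^7 s, so t/τ = 0.997.
ΔT(t) = ΔT_eq (1 − e^(−t/τ)) = 16.3 × (1 − e^−0.997) = 10.3 K.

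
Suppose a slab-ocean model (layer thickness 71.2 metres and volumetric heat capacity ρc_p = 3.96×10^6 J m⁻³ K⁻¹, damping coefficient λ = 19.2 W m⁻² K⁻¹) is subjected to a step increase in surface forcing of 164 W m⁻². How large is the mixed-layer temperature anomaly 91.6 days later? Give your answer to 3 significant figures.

3.56 K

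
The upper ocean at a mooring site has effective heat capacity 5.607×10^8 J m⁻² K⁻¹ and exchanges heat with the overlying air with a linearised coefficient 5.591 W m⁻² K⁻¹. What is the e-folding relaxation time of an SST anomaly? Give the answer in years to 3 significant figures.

3.18 years

Areal heat capacity C = 5.607×10^8 J m⁻² K⁻¹ (given).
Relaxation time τ = C / λ = 5.61×10^8 / 5.591 = 1.00×10^8 s.
In years: 1.00×10^8 s / (3.156×10^7 s/year) = 3.18 years.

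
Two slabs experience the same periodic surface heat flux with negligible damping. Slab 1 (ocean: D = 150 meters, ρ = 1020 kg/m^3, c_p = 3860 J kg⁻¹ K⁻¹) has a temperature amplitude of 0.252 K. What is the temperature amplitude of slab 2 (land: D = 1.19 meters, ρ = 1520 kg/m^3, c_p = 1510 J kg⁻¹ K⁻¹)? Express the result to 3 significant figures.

54.5 K

C_ocean = 5.91×10^8 J/(m²·K); C_land = 2.73×10^6 J/(m²·K).
A ∝ 1/C ⇒ A_land = A_ocean × C_ocean/C_land = 0.252 × 216 = 54.5 K.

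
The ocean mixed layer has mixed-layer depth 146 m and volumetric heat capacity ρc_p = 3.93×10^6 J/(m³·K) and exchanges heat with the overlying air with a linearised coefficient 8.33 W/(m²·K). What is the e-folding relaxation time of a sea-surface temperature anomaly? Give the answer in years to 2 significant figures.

Areal heat capacity C = ρc_p × D = 3.93×10^6 × 146 = 5.74×10^8 J/(m²·K).
Relaxation time τ = C / λ = 5.74×10^8 / 8.33 = 6.89×10^7 s.
In years: 6.89×10^7 s / (3.156×10^7 s/year) = 2.18 years.

2.2 years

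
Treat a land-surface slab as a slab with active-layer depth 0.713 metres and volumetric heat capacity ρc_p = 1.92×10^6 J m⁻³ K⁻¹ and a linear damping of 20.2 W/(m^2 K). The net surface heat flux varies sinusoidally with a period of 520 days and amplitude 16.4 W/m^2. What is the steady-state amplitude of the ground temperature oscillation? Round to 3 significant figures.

Areal heat capacity C = ρc_p × D = 1.92×10^6 × 0.713 = 1.37×10^6 J m⁻² K⁻¹.
Angular frequency ω = 2π / T = 2π / 4.49×10^7 s = 1.40×10^-7 s⁻¹.
√((Cω)² + λ²) = √((0.191)² + 20.2²) = 20.2 W/(m²·K).
Amplitude A = F₀ / √((Cω)²+λ²) = 16.4 / 20.2 = 0.812 K.

0.812 K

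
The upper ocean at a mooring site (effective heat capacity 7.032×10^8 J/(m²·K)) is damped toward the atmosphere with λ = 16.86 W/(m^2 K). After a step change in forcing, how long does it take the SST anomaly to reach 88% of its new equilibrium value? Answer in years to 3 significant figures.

2.80 years

Areal heat capacity C = 7.032×10^8 J/(m²·K) (given).
τ = C / λ = 7.03×10^8 / 16.86 = 4.17×10^7 s.
Fraction reached: 1 − e^(−t/τ) = 0.88 ⇒ t = −τ ln(1 − 0.88) = τ × 2.12.
t = 8.84×10^7 s = 2.80 years.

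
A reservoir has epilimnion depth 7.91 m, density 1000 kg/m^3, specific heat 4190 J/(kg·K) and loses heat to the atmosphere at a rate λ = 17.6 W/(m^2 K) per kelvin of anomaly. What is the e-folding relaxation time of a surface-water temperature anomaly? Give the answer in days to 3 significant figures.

21.8 days

Areal heat capacity C = ρ c_p D = 1000 × 4190 × 7.91 = 3.31×10^7 J/(m^2 K).
Relaxation time τ = C / λ = 3.31×10^7 / 17.6 = 1.88×10^6 s.
In days: 1.88×10^6 s / (86400 s/day) = 21.8 days.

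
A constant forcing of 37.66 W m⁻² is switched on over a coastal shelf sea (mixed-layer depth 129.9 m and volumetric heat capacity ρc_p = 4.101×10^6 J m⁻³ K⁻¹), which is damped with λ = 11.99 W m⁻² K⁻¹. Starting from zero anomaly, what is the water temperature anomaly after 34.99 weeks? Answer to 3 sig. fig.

1.19 K

Areal heat capacity C = ρc_p × D = 4.101×10^6 × 129.9 = 5.33×10^8 J/(m^2 K).
τ = C / λ = 5.33×10^8 / 11.99 = 4.44×10^7 s.
Equilibrium anomaly ΔT_eq = F / λ = 37.66 / 11.99 = 3.14 K.
t = 34.99 weeks = 2.12×10^7 s, so t/τ = 0.476.
ΔT(t) = ΔT_eq (1 − e^(−t/τ)) = 3.14 × (1 − e^−0.476) = 1.19 K.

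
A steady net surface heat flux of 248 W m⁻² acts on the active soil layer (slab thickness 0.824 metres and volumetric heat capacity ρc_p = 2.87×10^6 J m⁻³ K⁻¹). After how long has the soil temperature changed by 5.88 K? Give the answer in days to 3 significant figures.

Areal heat capacity C = ρc_p × D = 2.87×10^6 × 0.824 = 2.36×10^6 J m⁻² K⁻¹.
Time required: Δt = C ΔT / F = 2.36×10^6 × 5.88 / 248 = 56100 s.
In days: 56100 s / (86400 s/day) = 0.649 days.

0.649 days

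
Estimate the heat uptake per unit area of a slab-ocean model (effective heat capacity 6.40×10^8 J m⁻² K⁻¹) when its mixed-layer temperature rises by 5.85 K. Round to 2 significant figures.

Areal heat capacity C = 6.40×10^8 J m⁻² K⁻¹ (given).
ΔQ = C ΔT = 6.40×10^8 × 5.85 = 3.74×10^9 J/m².

3.7×10^9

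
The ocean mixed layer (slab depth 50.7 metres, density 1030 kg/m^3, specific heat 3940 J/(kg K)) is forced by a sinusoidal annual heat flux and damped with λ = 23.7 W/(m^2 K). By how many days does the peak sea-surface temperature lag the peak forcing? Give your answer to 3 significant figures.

Areal heat capacity C = ρ c_p D = 1030 × 3940 × 50.7 = 2.06×10^8 J m⁻² K⁻¹.
ω = 2π / 3.15×10^7 s = 1.99×10^-7 s⁻¹.
Phase lag φ = arctan(Cω/λ) = arctan(41.0/23.7) = 1.05 rad.
Time lag = φ / ω = 1.05 / 1.99×10^-7 = 5.25×10^6 s = 60.8 days.

60.8 days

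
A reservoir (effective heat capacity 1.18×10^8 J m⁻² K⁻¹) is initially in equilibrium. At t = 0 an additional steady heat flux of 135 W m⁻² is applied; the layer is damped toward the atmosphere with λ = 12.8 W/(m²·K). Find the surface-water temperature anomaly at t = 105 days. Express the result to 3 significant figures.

6.60 K

Areal heat capacity C = 1.18×10^8 J m⁻² K⁻¹ (given).
τ = C / λ = 1.18×10^8 / 12.8 = 9.22×10^6 s.
Equilibrium anomaly ΔT_eq = F / λ = 135 / 12.8 = 10.5 K.
t = 105 days = 9.07×10^6 s, so t/τ = 0.984.
ΔT(t) = ΔT_eq (1 − e^(−t/τ)) = 10.5 × (1 − e^−0.984) = 6.60 K.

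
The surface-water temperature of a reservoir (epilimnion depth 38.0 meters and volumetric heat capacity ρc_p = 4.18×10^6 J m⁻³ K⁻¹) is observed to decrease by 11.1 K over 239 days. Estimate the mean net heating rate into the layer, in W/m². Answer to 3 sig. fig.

-85.4

Areal heat capacity C = ρc_p × D = 4.18×10^6 × 38.0 = 1.59×10^8 J m⁻² K⁻¹.
Required heat per unit area: Q = C ΔT = 1.59×10^8 × -11.1 = -1.76×10^9 J/m².
Flux F = Q / Δt = -1.76×10^9 / 2.06×10^7 s = -85.4 W/m².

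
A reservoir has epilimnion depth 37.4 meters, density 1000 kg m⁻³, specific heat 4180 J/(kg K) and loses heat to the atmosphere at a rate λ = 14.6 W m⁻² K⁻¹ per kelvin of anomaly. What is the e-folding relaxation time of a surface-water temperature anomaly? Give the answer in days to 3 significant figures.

124 days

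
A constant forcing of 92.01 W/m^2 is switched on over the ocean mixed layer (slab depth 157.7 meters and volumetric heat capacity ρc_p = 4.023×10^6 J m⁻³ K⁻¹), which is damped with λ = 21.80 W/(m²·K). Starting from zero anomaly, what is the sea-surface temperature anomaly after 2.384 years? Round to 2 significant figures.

Areal heat capacity C = ρc_p × D = 4.023×10^6 × 157.7 = 6.34×10^8 J m⁻² K⁻¹.
τ = C / λ = 6.34×10^8 / 21.80 = 2.91×10^7 s.
Equilibrium anomaly ΔT_eq = F / λ = 92.01 / 21.80 = 4.22 K.
t = 2.384 years = 7.52×10^7 s, so t/τ = 2.59.
ΔT(t) = ΔT_eq (1 − e^(−t/τ)) = 4.22 × (1 − e^−2.59) = 3.90 K.

3.9 K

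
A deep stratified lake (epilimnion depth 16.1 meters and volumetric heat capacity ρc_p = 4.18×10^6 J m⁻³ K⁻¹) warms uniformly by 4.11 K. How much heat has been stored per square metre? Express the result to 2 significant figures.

2.8×10^8

Areal heat capacity C = ρc_p × D = 4.18×10^6 × 16.1 = 6.73×10^7 J/(m^2 K).
ΔQ = C ΔT = 6.73×10^7 × 4.11 = 2.77×10^8 J/m².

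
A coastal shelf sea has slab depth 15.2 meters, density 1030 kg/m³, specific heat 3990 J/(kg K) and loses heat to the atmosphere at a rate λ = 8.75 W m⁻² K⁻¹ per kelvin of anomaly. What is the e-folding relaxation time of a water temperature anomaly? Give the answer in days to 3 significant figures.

Areal heat capacity C = ρ c_p D = 1030 × 3990 × 15.2 = 6.25×10^7 J/(m²·K).
Relaxation time τ = C / λ = 6.25×10^7 / 8.75 = 7.14×10^6 s.
In days: 7.14×10^6 s / (86400 s/day) = 82.6 days.

82.6 days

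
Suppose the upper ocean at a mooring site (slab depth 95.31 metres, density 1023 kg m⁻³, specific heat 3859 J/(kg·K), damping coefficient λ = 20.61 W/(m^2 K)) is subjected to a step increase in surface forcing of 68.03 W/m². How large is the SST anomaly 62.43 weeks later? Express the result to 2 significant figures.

Areal heat capacity C = ρ c_p D = 1023 × 3859 × 95.31 = 3.76×10^8 J/(m^2 K).
τ = C / λ = 3.76×10^8 / 20.61 = 1.83×10^7 s.
Equilibrium anomaly ΔT_eq = F / λ = 68.03 / 20.61 = 3.30 K.
t = 62.43 weeks = 3.78×10^7 s, so t/τ = 2.07.
ΔT(t) = ΔT_eq (1 − e^(−t/τ)) = 3.30 × (1 − e^−2.07) = 2.88 K.

2.9 K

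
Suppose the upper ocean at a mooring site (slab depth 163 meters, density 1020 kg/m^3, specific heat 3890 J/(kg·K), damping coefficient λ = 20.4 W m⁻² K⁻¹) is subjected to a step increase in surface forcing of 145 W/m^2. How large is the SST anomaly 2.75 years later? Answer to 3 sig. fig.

Areal heat capacity C = ρ c_p D = 1020 × 3890 × 163 = 6.47×10^8 J/(m^2 K).
τ = C / λ = 6.47×10^8 / 20.4 = 3.17×10^7 s.
Equilibrium anomaly ΔT_eq = F / λ = 145 / 20.4 = 7.11 K.
t = 2.75 years = 8.68×10^7 s, so t/τ = 2.74.
ΔT(t) = ΔT_eq (1 − e^(−t/τ)) = 7.11 × (1 − e^−2.74) = 6.65 K.

6.65 K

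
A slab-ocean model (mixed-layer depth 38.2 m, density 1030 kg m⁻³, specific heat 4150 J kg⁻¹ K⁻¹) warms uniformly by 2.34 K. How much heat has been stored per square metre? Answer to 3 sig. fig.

3.82×10^8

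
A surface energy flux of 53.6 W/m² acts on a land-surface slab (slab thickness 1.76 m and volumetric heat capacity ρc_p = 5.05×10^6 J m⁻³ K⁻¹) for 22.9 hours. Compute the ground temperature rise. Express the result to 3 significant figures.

Areal heat capacity C = ρc_p × D = 5.05×10^6 × 1.76 = 8.89×10^6 J/(m²·K).
Net heat input Q = F Δt = 53.6 × (22.9 hours × 3600 s/hour) = 4.42×10^6 J/m².
ΔT = Q / C = 4.42×10^6 / 8.89×10^6 = 0.497 K.

0.497 K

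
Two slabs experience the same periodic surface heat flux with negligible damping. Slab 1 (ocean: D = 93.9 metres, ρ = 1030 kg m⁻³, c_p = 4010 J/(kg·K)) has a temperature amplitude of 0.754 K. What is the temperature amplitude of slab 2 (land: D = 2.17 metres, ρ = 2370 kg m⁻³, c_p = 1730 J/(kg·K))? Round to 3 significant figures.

32.9 K

C_ocean = 3.88×10^8 J/(m²·K); C_land = 8.90×10^6 J/(m²·K).
A ∝ 1/C ⇒ A_land = A_ocean × C_ocean/C_land = 0.754 × 43.6 = 32.9 K.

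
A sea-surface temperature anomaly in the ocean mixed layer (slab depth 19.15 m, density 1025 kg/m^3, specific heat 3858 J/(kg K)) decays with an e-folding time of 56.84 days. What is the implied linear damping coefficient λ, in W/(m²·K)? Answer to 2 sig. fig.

15

Areal heat capacity C = ρ c_p D = 1025 × 3858 × 19.15 = 7.57×10^7 J/(m²·K).
τ = 56.84 days = 4.91×10^6 s.
λ = C / τ = 7.57×10^7 / 4.91×10^6 = 15.4 W/(m²·K).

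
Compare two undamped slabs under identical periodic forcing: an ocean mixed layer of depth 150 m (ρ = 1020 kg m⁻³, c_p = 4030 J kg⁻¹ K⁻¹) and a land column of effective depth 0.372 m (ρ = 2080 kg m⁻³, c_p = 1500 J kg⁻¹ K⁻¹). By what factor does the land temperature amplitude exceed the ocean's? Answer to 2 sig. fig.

C_ocean = 1020 × 4030 × 150 = 6.17×10^8 J/(m²·K).
C_land = 2080 × 1500 × 0.372 = 1.16×10^6 J/(m²·K).
Undamped amplitude ∝ 1/C, so A_land/A_ocean = C_ocean/C_land = 531.

530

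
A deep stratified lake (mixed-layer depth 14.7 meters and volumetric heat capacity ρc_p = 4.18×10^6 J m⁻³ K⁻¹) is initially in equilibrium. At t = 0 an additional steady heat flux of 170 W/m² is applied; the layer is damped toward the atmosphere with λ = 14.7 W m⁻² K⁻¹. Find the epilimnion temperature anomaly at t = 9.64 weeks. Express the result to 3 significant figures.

8.70 K

Areal heat capacity C = ρc_p × D = 4.18×10^6 × 14.7 = 6.14×10^7 J/(m²·K).
τ = C / λ = 6.14×10^7 / 14.7 = 4.18×10^6 s.
Equilibrium anomaly ΔT_eq = F / λ = 170 / 14.7 = 11.6 K.
t = 9.64 weeks = 5.83×10^6 s, so t/τ = 1.39.
ΔT(t) = ΔT_eq (1 − e^(−t/τ)) = 11.6 × (1 − e^−1.39) = 8.70 K.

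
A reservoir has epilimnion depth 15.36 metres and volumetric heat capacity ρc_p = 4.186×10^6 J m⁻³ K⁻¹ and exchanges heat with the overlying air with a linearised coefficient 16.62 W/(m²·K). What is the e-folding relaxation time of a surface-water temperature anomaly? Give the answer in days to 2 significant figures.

Areal heat capacity C = ρc_p × D = 4.186×10^6 × 15.36 = 6.43×10^7 J/(m^2 K).
Relaxation time τ = C / λ = 6.43×10^7 / 16.62 = 3.87×10^6 s.
In days: 3.87×10^6 s / (86400 s/day) = 44.8 days.

45 days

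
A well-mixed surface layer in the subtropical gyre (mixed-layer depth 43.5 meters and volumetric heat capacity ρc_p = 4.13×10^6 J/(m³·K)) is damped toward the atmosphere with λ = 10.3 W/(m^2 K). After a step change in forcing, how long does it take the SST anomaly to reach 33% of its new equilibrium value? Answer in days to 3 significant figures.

Areal heat capacity C = ρc_p × D = 4.13×10^6 × 43.5 = 1.80×10^8 J/(m^2 K).
τ = C / λ = 1.80×10^8 / 10.3 = 1.74×10^7 s.
Fraction reached: 1 − e^(−t/τ) = 0.33 ⇒ t = −τ ln(1 − 0.33) = τ × 0.400.
t = 6.99×10^6 s = 80.8 days.

80.8 days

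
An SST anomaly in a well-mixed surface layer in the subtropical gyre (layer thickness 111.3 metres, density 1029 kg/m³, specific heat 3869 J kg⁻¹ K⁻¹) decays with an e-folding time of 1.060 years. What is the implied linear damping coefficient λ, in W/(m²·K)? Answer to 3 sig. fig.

Areal heat capacity C = ρ c_p D = 1029 × 3869 × 111.3 = 4.43×10^8 J/(m^2 K).
τ = 1.060 years = 3.35×10^7 s.
λ = C / τ = 4.43×10^8 / 3.35×10^7 = 13.2 W/(m²·K).

13.2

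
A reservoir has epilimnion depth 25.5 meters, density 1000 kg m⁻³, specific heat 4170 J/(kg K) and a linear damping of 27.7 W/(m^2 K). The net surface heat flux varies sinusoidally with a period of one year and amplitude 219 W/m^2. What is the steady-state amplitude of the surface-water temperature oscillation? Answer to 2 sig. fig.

Areal heat capacity C = ρ c_p D = 1000 × 4170 × 25.5 = 1.06×10^8 J/(m^2 K).
Angular frequency ω = 2π / T = 2π / 3.15×10^7 s = 1.99×10^-7 s⁻¹.
√((Cω)² + λ²) = √((21.2)² + 27.7²) = 34.9 W/(m²·K).
Amplitude A = F₀ / √((Cω)²+λ²) = 219 / 34.9 = 6.28 K.

6.3 K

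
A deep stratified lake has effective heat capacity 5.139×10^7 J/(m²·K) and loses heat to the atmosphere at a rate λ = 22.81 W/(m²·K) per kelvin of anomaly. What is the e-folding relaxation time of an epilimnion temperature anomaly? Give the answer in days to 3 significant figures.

Areal heat capacity C = 5.139×10^7 J/(m²·K) (given).
Relaxation time τ = C / λ = 5.14×10^7 / 22.81 = 2.25×10^6 s.
In days: 2.25×10^6 s / (86400 s/day) = 26.1 days.

26.1 days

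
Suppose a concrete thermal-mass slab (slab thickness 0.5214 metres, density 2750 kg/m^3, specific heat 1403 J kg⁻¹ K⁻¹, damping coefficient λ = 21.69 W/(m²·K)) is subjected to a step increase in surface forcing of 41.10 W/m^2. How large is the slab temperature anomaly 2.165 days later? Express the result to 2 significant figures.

1.6 K

Areal heat capacity C = ρ c_p D = 2750 × 1403 × 0.5214 = 2.01×10^6 J/(m²·K).
τ = C / λ = 2.01×10^6 / 21.69 = 92700 s.
Equilibrium anomaly ΔT_eq = F / λ = 41.10 / 21.69 = 1.89 K.
t = 2.165 days = 1.87×10^5 s, so t/τ = 2.02.
ΔT(t) = ΔT_eq (1 − e^(−t/τ)) = 1.89 × (1 − e^−2.02) = 1.64 K.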